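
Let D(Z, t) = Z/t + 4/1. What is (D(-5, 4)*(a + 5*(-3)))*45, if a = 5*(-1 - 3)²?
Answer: 32175/4 ≈ 8043.8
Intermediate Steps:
a = 80 (a = 5*(-4)² = 5*16 = 80)
D(Z, t) = 4 + Z/t (D(Z, t) = Z/t + 4*1 = Z/t + 4 = 4 + Z/t)
(D(-5, 4)*(a + 5*(-3)))*45 = ((4 - 5/4)*(80 + 5*(-3)))*45 = ((4 - 5*¼)*(80 - 15))*45 = ((4 - 5/4)*65)*45 = ((11/4)*65)*45 = (715/4)*45 = 32175/4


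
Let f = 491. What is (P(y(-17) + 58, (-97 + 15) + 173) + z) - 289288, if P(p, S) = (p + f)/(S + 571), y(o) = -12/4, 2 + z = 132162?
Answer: -52009095/331 ≈ -1.5713e+5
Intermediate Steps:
z = 132160 (z = -2 + 132162 = 132160)
y(o) = -3 (y(o) = -12*1/4 = -3)
P(p, S) = (491 + p)/(571 + S) (P(p, S) = (p + 491)/(S + 571) = (491 + p)/(571 + S))
(P(y(-17) + 58, (-97 + 15) + 173) + z) - 289288 = ((491 + (-3 + 58))/(571 + ((-97 + 15) + 173)) + 132160) - 289288 = ((491 + 55)/(571 + (-82 + 173)) + 132160) - 289288 = (546/(571 + 91) + 132160) - 289288 = (546/662 + 132160) - 289288 = ((1/662)*546 + 132160) - 289288 = (273/331 + 132160) - 289288 = 43745233/331 - 289288 = -52009095/331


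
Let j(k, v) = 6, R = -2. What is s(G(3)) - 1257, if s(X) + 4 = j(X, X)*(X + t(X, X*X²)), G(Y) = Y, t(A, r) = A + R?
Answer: -1237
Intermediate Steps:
t(A, r) = -2 + A (t(A, r) = A - 2 = -2 + A)
s(X) = -16 + 12*X (s(X) = -4 + 6*(X + (-2 + X)) = -4 + 6*(-2 + 2*X) = -4 + (-12 + 12*X) = -16 + 12*X)
s(G(3)) - 1257 = (-16 + 12*3) - 1257 = (-16 + 36) - 1257 = 20 - 1257 = -1237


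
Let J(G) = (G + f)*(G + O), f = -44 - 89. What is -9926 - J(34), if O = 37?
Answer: -2897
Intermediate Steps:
f = -133
J(G) = (-133 + G)*(37 + G) (J(G) = (G - 133)*(G + 37) = (-133 + G)*(37 + G))
-9926 - J(34) = -9926 - (-4921 + 34² - 96*34) = -9926 - (-4921 + 1156 - 3264) = -9926 - 1*(-7029) = -9926 + 7029 = -2897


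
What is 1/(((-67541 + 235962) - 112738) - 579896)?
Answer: -1/524213 ≈ -1.9076e-6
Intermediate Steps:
1/(((-67541 + 235962) - 112738) - 579896) = 1/((168421 - 112738) - 579896) = 1/(55683 - 579896) = 1/(-524213) = -1/524213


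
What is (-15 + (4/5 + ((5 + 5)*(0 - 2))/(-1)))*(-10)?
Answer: -58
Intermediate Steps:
(-15 + (4/5 + ((5 + 5)*(0 - 2))/(-1)))*(-10) = (-15 + (4*(1/5) + (10*(-2))*(-1)))*(-10) = (-15 + (4/5 - 20*(-1)))*(-10) = (-15 + (4/5 + 20))*(-10) = (-15 + 104/5)*(-10) = (29/5)*(-10) = -58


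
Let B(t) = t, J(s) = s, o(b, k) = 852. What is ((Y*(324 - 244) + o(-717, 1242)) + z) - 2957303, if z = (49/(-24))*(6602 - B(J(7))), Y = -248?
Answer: -71754139/24 ≈ -2.9898e+6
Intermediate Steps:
z = -323155/24 (z = (49/(-24))*(6602 - 1*7) = (49*(-1/24))*(6602 - 7) = -49/24*6595 = -323155/24 ≈ -13465.)
((Y*(324 - 244) + o(-717, 1242)) + z) - 2957303 = ((-248*(324 - 244) + 852) - 323155/24) - 2957303 = ((-248*80 + 852) - 323155/24) - 2957303 = ((-19840 + 852) - 323155/24) - 2957303 = (-18988 - 323155/24) - 2957303 = -778867/24 - 2957303 = -71754139/24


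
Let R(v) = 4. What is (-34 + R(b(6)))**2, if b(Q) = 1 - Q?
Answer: 900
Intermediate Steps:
(-34 + R(b(6)))**2 = (-34 + 4)**2 = (-30)**2 = 900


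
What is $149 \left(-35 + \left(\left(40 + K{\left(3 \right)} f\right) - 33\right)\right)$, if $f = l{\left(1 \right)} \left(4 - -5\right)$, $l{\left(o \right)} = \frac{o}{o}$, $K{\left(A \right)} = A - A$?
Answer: $-4172$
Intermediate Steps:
$K{\left(A \right)} = 0$
$l{\left(o \right)} = 1$
$f = 9$ ($f = 1 \left(4 - -5\right) = 1 \left(4 + 5\right) = 1 \cdot 9 = 9$)
$149 \left(-35 + \left(\left(40 + K{\left(3 \right)} f\right) - 33\right)\right) = 149 \left(-35 + \left(\left(40 + 0 \cdot 9\right) - 33\right)\right) = 149 \left(-35 + \left(\left(40 + 0\right) - 33\right)\right) = 149 \left(-35 + \left(40 - 33\right)\right) = 149 \left(-35 + 7\right) = 149 \left(-28\right) = -4172$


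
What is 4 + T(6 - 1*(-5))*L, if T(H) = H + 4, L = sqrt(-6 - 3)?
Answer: 4 + 45*I ≈ 4.0 + 45.0*I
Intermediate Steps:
L = 3*I (L = sqrt(-9) = 3*I ≈ 3.0*I)
T(H) = 4 + H
4 + T(6 - 1*(-5))*L = 4 + (4 + (6 - 1*(-5)))*(3*I) = 4 + (4 + (6 + 5))*(3*I) = 4 + (4 + 11)*(3*I) = 4 + 15*(3*I) = 4 + 45*I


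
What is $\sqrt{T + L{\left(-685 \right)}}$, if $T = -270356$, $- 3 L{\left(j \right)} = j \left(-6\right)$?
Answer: $i \sqrt{271726} \approx 521.27 i$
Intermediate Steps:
$L{\left(j \right)} = 2 j$ ($L{\left(j \right)} = - \frac{j \left(-6\right)}{3} = - \frac{\left(-6\right) j}{3} = 2 j$)
$\sqrt{T + L{\left(-685 \right)}} = \sqrt{-270356 + 2 \left(-685\right)} = \sqrt{-270356 - 1370} = \sqrt{-271726} = i \sqrt{271726}$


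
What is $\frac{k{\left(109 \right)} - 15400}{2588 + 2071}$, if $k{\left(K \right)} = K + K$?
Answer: $- \frac{15182}{4659} \approx -3.2586$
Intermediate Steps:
$k{\left(K \right)} = 2 K$
$\frac{k{\left(109 \right)} - 15400}{2588 + 2071} = \frac{2 \cdot 109 - 15400}{2588 + 2071} = \frac{218 - 15400}{4659} = \left(-15182\right) \frac{1}{4659} = - \frac{15182}{4659}$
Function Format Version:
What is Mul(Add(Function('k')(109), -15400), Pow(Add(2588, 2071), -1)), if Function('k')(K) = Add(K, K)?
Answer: Rational(-15182, 4659) ≈ -3.2586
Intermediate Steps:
Function('k')(K) = Mul(2, K)
Mul(Add(Function('k')(109), -15400), Pow(Add(2588, 2071), -1)) = Mul(Add(Mul(2, 109), -15400), Pow(Add(2588, 2071), -1)) = Mul(Add(218, -15400), Pow(4659, -1)) = Mul(-15182, Rational(1, 4659)) = Rational(-15182, 4659)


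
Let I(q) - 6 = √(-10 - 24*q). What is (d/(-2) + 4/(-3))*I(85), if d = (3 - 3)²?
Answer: -8 - 20*I*√82/3 ≈ -8.0 - 60.369*I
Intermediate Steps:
d = 0 (d = 0² = 0)
I(q) = 6 + √(-10 - 24*q)
(d/(-2) + 4/(-3))*I(85) = (0/(-2) + 4/(-3))*(6 + √(-10 - 24*85)) = (0*(-½) + 4*(-⅓))*(6 + √(-10 - 2040)) = (0 - 4/3)*(6 + √(-2050)) = -4*(6 + 5*I*√82)/3 = -8 - 20*I*√82/3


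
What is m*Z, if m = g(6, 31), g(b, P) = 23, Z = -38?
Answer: -874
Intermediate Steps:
m = 23
m*Z = 23*(-38) = -874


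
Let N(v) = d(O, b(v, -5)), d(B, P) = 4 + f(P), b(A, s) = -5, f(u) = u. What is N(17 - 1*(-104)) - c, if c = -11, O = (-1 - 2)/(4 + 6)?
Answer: 10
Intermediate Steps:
O = -3/10 ≈ -0.30000
d(B, P) = 4 + P
N(v) = -1 (N(v) = 4 - 5 = -1)
N(17 - 1*(-104)) - c = -1 - 1*(-11) = -1 + 11 = 10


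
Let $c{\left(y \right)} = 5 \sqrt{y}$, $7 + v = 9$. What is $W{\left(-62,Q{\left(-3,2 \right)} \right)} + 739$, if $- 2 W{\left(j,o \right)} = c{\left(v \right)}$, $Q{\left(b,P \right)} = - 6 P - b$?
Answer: $739 - \frac{5 \sqrt{2}}{2} \approx 735.46$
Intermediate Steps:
$v = 2$ ($v = -7 + 9 = 2$)
$Q{\left(b,P \right)} = - b - 6 P$
$W{\left(j,o \right)} = - \frac{5 \sqrt{2}}{2}$
$W{\left(-62,Q{\left(-3,2 \right)} \right)} + 739 = - \frac{5 \sqrt{2}}{2} + 739 = 739 - \frac{5 \sqrt{2}}{2}$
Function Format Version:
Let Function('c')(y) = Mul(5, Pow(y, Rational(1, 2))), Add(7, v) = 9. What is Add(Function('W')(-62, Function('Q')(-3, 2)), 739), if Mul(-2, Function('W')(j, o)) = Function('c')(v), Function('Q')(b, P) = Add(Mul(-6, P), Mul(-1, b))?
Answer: Add(739, Mul(Rational(-5, 2), Pow(2, Rational(1, 2)))) ≈ 735.46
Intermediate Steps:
v = 2 (v = Add(-7, 9) = 2)
Function('Q')(b, P) = Add(Mul(-1, b), Mul(-6, P))
Function('W')(j, o) = Mul(Rational(-5, 2), Pow(2, Rational(1, 2))) (Function('W')(j, o) = Mul(Rational(-1, 2), Mul(5, Pow(2, Rational(1, 2)))) = Mul(Rational(-5, 2), Pow(2, Rational(1, 2))))
Add(Function('W')(-62, Function('Q')(-3, 2)), 739) = Add(Mul(Rational(-5, 2), Pow(2, Rational(1, 2))), 739) = Add(739, Mul(Rational(-5, 2), Pow(2, Rational(1, 2))))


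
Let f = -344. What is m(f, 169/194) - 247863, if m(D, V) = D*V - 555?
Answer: -24125614/97 ≈ -2.4872e+5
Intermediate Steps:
m(D, V) = -555 + D*V
m(f, 169/194) - 247863 = (-555 - 58136/194) - 247863 = (-555 - 344*169/194) - 247863 = (-555 - 29068/97) - 247863 = -82903/97 - 247863 = -24125614/97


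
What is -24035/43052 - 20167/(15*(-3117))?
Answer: -255526741/2012896260 ≈ -0.12694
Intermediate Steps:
-24035/43052 - 20167/(15*(-3117)) = -24035*1/43052 - 20167/(-46755) = -24035/43052 - 20167*(-1/46755) = -24035/43052 + 20167/46755 = -255526741/2012896260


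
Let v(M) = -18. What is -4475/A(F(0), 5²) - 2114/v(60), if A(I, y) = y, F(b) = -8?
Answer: -554/9 ≈ -61.556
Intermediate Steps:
-4475/A(F(0), 5²) - 2114/v(60) = -4475/(5²) - 2114/(-18) = -4475/25 - 2114*(-1/18) = -4475*1/25 + 1057/9 = -179 + 1057/9 = -554/9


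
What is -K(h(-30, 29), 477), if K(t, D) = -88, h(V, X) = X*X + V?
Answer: 88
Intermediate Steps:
h(V, X) = V + X**2 (h(V, X) = X**2 + V = V + X**2)
-K(h(-30, 29), 477) = -1*(-88) = 88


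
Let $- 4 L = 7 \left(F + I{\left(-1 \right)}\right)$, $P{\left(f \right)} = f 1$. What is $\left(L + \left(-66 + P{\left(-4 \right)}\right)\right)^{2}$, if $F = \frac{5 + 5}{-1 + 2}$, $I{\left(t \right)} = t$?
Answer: $\frac{117649}{16} \approx 7353.1$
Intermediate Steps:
$P{\left(f \right)} = f$
$F = 10$ ($F = \frac{10}{1} = 10 \cdot 1 = 10$)
$L = - \frac{63}{4}$ ($L = - \frac{7 \left(10 - 1\right)}{4} = - \frac{7 \cdot 9}{4} = \left(- \frac{1}{4}\right) 63 = - \frac{63}{4} \approx -15.75$)
$\left(L + \left(-66 + P{\left(-4 \right)}\right)\right)^{2} = \left(- \frac{63}{4} - 70\right)^{2} = \left(- \frac{343}{4}\right)^{2} = \frac{117649}{16}$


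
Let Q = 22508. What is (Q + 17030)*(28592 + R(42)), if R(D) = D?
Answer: 1132131092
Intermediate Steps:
(Q + 17030)*(28592 + R(42)) = (22508 + 17030)*(28592 + 42) = 39538*28634 = 1132131092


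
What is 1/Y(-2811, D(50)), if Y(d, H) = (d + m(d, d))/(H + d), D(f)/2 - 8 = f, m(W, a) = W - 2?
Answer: 2695/5624 ≈ 0.47920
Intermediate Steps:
m(W, a) = -2 + W
D(f) = 16 + 2*f
Y(d, H) = (-2 + 2*d)/(H + d) (Y(d, H) = (d + (-2 + d))/(H + d) = (-2 + 2*d)/(H + d))
1/Y(-2811, D(50)) = 1/(2*(-1 - 2811)/((16 + 2*50) - 2811)) = 1/(2*(-2812)/((16 + 100) - 2811)) = 1/(2*(-2812)/(116 - 2811)) = 1/(2*(-2812)/(-2695)) = 1/(2*(-1/2695)*(-2812)) = 1/(5624/2695) = 2695/5624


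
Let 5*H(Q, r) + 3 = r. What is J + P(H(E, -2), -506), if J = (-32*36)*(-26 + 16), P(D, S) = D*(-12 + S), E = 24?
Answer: 12038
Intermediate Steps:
H(Q, r) = -⅗ + r/5
J = 11520 (J = -1152*(-10) = 11520)
J + P(H(E, -2), -506) = 11520 + (-⅗ + (⅕)*(-2))*(-12 - 506) = 11520 + (-⅗ - ⅖)*(-518) = 11520 - 1*(-518) = 11520 + 518 = 12038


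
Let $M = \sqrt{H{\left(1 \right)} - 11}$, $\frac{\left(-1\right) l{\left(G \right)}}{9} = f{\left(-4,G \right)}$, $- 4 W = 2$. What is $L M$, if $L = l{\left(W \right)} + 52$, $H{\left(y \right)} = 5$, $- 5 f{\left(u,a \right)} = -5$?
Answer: $43 i \sqrt{6} \approx 105.33 i$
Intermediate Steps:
$W = - \frac{1}{2}$ ($W = \left(- \frac{1}{4}\right) 2 = - \frac{1}{2} \approx -0.5$)
$f{\left(u,a \right)} = 1$ ($f{\left(u,a \right)} = \left(- \frac{1}{5}\right) \left(-5\right) = 1$)
$l{\left(G \right)} = -9$ ($l{\left(G \right)} = \left(-9\right) 1 = -9$)
$L = 43$ ($L = -9 + 52 = 43$)
$M = i \sqrt{6}$ ($M = \sqrt{5 - 11} = \sqrt{-6} = i \sqrt{6} \approx 2.4495 i$)
$L M = 43 i \sqrt{6}$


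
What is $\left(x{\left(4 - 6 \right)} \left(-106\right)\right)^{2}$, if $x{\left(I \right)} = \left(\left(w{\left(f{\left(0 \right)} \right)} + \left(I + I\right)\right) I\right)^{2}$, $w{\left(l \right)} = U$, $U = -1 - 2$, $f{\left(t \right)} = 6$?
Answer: $431642176$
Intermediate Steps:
$U = -3$ ($U = -1 - 2 = -3$)
$w{\left(l \right)} = -3$
$x{\left(I \right)} = I^{2} \left(-3 + 2 I\right)^{2}$ ($x{\left(I \right)} = \left(\left(-3 + \left(I + I\right)\right) I\right)^{2} = \left(\left(-3 + 2 I\right) I\right)^{2} = \left(I \left(-3 + 2 I\right)\right)^{2} = I^{2} \left(-3 + 2 I\right)^{2}$)
$\left(x{\left(4 - 6 \right)} \left(-106\right)\right)^{2} = \left(\left(4 - 6\right)^{2} \left(-3 + 2 \left(4 - 6\right)\right)^{2} \left(-106\right)\right)^{2} = \left(\left(-2\right)^{2} \left(-3 + 2 \left(-2\right)\right)^{2} \left(-106\right)\right)^{2} = \left(4 \left(-3 - 4\right)^{2} \left(-106\right)\right)^{2} = \left(4 \left(-7\right)^{2} \left(-106\right)\right)^{2} = \left(4 \cdot 49 \left(-106\right)\right)^{2} = \left(196 \left(-106\right)\right)^{2} = \left(-20776\right)^{2} = 431642176$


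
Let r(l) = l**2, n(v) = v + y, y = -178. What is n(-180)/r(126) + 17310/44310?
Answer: 616549/1674918 ≈ 0.36811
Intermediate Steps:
n(v) = -178 + v (n(v) = v - 178 = -178 + v)
n(-180)/r(126) + 17310/44310 = (-178 - 180)/(126**2) + 17310/44310 = -358/15876 + 17310*(1/44310) = -358*1/15876 + 577/1477 = -179/7938 + 577/1477 = 616549/1674918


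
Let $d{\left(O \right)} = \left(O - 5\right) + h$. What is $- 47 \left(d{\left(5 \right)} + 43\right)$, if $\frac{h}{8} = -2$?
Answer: $-1269$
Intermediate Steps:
$h = -16$ ($h = 8 \left(-2\right) = -16$)
$d{\left(O \right)} = -21 + O$ ($d{\left(O \right)} = \left(O - 5\right) - 16 = \left(-5 + O\right) - 16 = -21 + O$)
$- 47 \left(d{\left(5 \right)} + 43\right) = - 47 \left(\left(-21 + 5\right) + 43\right) = - 47 \left(-16 + 43\right) = \left(-47\right) 27 = -1269$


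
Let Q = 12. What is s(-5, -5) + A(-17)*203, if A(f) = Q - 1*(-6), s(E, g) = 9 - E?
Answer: 3668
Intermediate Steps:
A(f) = 18 (A(f) = 12 - 1*(-6) = 12 + 6 = 18)
s(-5, -5) + A(-17)*203 = (9 - 1*(-5)) + 18*203 = (9 + 5) + 3654 = 14 + 3654 = 3668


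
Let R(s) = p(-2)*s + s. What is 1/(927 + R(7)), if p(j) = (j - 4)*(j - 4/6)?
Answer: 1/1046 ≈ 0.00095602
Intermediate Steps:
p(j) = (-4 + j)*(-⅔ + j) (p(j) = (-4 + j)*(j - 4*⅙) = (-4 + j)*(j - ⅔) = (-4 + j)*(-⅔ + j))
R(s) = 17*s (R(s) = (8/3 + (-2)² - 14/3*(-2))*s + s = (8/3 + 4 + 28/3)*s + s = 16*s + s = 17*s)
1/(927 + R(7)) = 1/(927 + 17*7) = 1/(927 + 119) = 1/1046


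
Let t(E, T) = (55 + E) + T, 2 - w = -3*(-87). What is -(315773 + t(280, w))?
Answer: -315849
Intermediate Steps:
w = -259 (w = 2 - (-3)*(-87) = 2 - 1*261 = 2 - 261 = -259)
t(E, T) = 55 + E + T
-(315773 + t(280, w)) = -(315773 + (55 + 280 - 259)) = -(315773 + 76) = -1*315849 = -315849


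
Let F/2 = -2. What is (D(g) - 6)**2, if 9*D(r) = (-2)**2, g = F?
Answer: 2500/81 ≈ 30.864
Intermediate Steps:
F = -4 (F = 2*(-2) = -4)
g = -4
D(r) = 4/9 (D(r) = (1/9)*(-2)**2 = (1/9)*4 = 4/9)
(D(g) - 6)**2 = (4/9 - 6)**2 = (-50/9)**2 = 2500/81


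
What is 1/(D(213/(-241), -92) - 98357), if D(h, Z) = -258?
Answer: -1/98615 ≈ -1.0140e-5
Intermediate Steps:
1/(D(213/(-241), -92) - 98357) = 1/(-258 - 98357) = 1/(-98615) = -1/98615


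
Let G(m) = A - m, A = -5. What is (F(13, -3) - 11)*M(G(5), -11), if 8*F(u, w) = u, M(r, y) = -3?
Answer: 225/8 ≈ 28.125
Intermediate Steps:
G(m) = -5 - m
F(u, w) = u/8
(F(13, -3) - 11)*M(G(5), -11) = ((⅛)*13 - 11)*(-3) = (13/8 - 11)*(-3) = -75/8*(-3) = 225/8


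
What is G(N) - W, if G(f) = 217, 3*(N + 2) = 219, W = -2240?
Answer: 2457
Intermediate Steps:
N = 71 (N = -2 + (⅓)*219 = -2 + 73 = 71)
G(N) - W = 217 - 1*(-2240) = 217 + 2240 = 2457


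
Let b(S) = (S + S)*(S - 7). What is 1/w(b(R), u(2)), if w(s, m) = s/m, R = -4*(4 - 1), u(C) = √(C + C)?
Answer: 1/228 ≈ 0.0043860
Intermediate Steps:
u(C) = √2*√C (u(C) = √(2*C) = √2*√C)
R = -12 (R = -4*3 = -12)
b(S) = 2*S*(-7 + S) (b(S) = (2*S)*(-7 + S) = 2*S*(-7 + S))
1/w(b(R), u(2)) = 1/((2*(-12)*(-7 - 12))/((√2*√2))) = 1/((2*(-12)*(-19))/2) = 1/(456*(½)) = 1/228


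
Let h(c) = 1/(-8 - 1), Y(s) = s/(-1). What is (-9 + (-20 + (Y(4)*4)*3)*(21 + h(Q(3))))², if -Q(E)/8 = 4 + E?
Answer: 165508225/81 ≈ 2.0433e+6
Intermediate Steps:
Q(E) = -32 - 8*E (Q(E) = -8*(4 + E) = -32 - 8*E)
Y(s) = -s (Y(s) = s*(-1) = -s)
h(c) = -⅑ (h(c) = 1/(-9) = -⅑)
(-9 + (-20 + (Y(4)*4)*3)*(21 + h(Q(3))))² = (-9 + (-20 + (-1*4*4)*3)*(21 - ⅑))² = (-9 + (-20 - 4*4*3)*(188/9))² = (-9 + (-20 - 16*3)*(188/9))² = (-9 + (-20 - 48)*(188/9))² = (-9 - 68*188/9)² = (-9 - 12784/9)² = (-12865/9)² = 165508225/81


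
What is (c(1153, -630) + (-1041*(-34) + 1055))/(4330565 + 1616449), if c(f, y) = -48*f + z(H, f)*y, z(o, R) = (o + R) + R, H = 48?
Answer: -1501915/5947014 ≈ -0.25255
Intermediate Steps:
z(o, R) = o + 2*R (z(o, R) = (R + o) + R = o + 2*R)
c(f, y) = -48*f + y*(48 + 2*f) (c(f, y) = -48*f + (48 + 2*f)*y = -48*f + y*(48 + 2*f))
(c(1153, -630) + (-1041*(-34) + 1055))/(4330565 + 1616449) = ((-48*1153 + 2*(-630)*(24 + 1153)) + (-1041*(-34) + 1055))/(4330565 + 1616449) = ((-55344 + 2*(-630)*1177) + (35394 + 1055))/5947014 = ((-55344 - 1483020) + 36449)*(1/5947014) = (-1538364 + 36449)*(1/5947014) = -1501915*1/5947014 = -1501915/5947014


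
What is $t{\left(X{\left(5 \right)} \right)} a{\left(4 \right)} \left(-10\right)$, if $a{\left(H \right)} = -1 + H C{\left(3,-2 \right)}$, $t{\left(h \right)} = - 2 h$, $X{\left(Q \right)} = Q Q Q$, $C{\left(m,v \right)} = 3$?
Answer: $27500$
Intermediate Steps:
$X{\left(Q \right)} = Q^{3}$ ($X{\left(Q \right)} = Q^{2} Q = Q^{3}$)
$a{\left(H \right)} = -1 + 3 H$ ($a{\left(H \right)} = -1 + H 3 = -1 + 3 H$)
$t{\left(X{\left(5 \right)} \right)} a{\left(4 \right)} \left(-10\right) = - 2 \cdot 5^{3} \left(-1 + 3 \cdot 4\right) \left(-10\right) = \left(-2\right) 125 \left(-1 + 12\right) \left(-10\right) = \left(-250\right) 11 \left(-10\right) = \left(-2750\right) \left(-10\right) = 27500$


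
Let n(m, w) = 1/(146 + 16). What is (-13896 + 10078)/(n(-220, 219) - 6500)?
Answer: 618516/1052999 ≈ 0.58739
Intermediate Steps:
n(m, w) = 1/162
(-13896 + 10078)/(n(-220, 219) - 6500) = (-13896 + 10078)/(1/162 - 6500) = -3818/(-1052999/162) = -3818*(-162/1052999) = 618516/1052999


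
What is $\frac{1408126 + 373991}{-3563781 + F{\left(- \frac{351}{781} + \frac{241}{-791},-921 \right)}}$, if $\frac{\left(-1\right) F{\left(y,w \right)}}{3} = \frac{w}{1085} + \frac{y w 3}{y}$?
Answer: $- \frac{644532315}{1285902019} \approx -0.50123$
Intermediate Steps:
$F{\left(y,w \right)} = - \frac{9768 w}{1085}$ ($F{\left(y,w \right)} = - 3 \left(\frac{w}{1085} + \frac{y w 3}{y}\right) = - 3 \left(w \frac{1}{1085} + \frac{w y 3}{y}\right) = - 3 \left(\frac{w}{1085} + \frac{3 w y}{y}\right) = - 3 \left(\frac{w}{1085} + 3 w\right) = - 3 \frac{3256 w}{1085} = - \frac{9768 w}{1085}$)
$\frac{1408126 + 373991}{-3563781 + F{\left(- \frac{351}{781} + \frac{241}{-791},-921 \right)}} = \frac{1408126 + 373991}{-3563781 - - \frac{8996328}{1085}} = \frac{1782117}{-3563781 + \frac{8996328}{1085}} = \frac{1782117}{- \frac{3857706057}{1085}} = 1782117 \left(- \frac{1085}{3857706057}\right) = - \frac{644532315}{1285902019}$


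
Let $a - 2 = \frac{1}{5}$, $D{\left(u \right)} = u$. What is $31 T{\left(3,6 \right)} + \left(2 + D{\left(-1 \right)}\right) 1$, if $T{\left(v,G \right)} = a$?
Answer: $\frac{346}{5} \approx 69.2$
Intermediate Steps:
$a = \frac{11}{5}$ ($a = 2 + \frac{1}{5} = \frac{11}{5} \approx 2.2$)
$T{\left(v,G \right)} = \frac{11}{5}$
$31 T{\left(3,6 \right)} + \left(2 + D{\left(-1 \right)}\right) 1 = 31 \cdot \frac{11}{5} + \left(2 - 1\right) 1 = \frac{341}{5} + 1 \cdot 1 = \frac{341}{5} + 1 = \frac{346}{5}$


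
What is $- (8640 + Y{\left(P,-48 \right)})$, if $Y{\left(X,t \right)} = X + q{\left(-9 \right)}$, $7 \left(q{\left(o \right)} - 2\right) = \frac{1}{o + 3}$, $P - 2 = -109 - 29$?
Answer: $- \frac{357251}{42} \approx -8506.0$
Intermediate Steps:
$P = -136$ ($P = 2 - 138 = -136$)
$q{\left(o \right)} = 2 + \frac{1}{7 \left(3 + o\right)}$ ($q{\left(o \right)} = 2 + \frac{1}{7 \left(o + 3\right)} = 2 + \frac{1}{7 \left(3 + o\right)}$)
$Y{\left(X,t \right)} = \frac{83}{42} + X$ ($Y{\left(X,t \right)} = X + \frac{43 + 14 \left(-9\right)}{7 \left(3 - 9\right)} = X + \frac{43 - 126}{7 \left(-6\right)} = X + \frac{1}{7} \left(- \frac{1}{6}\right) \left(-83\right) = X + \frac{83}{42} = \frac{83}{42} + X$)
$- (8640 + Y{\left(P,-48 \right)}) = - (8640 + \left(\frac{83}{42} - 136\right)) = - (8640 - \frac{5629}{42}) = \left(-1\right) \frac{357251}{42} = - \frac{357251}{42}$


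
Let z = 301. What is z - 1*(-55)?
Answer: 356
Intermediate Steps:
z - 1*(-55) = 301 - 1*(-55) = 301 + 55 = 356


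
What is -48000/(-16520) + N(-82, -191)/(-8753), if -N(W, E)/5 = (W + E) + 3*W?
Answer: 9431865/3614989 ≈ 2.6091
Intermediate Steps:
N(W, E) = -20*W - 5*E (N(W, E) = -5*((W + E) + 3*W) = -5*((E + W) + 3*W) = -5*(E + 4*W) = -20*W - 5*E)
-48000/(-16520) + N(-82, -191)/(-8753) = -48000/(-16520) + (-20*(-82) - 5*(-191))/(-8753) = -48000*(-1/16520) + (1640 + 955)*(-1/8753) = 1200/413 + 2595*(-1/8753) = 1200/413 - 2595/8753 = 9431865/3614989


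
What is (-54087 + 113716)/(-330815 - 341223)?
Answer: -59629/672038 ≈ -0.088729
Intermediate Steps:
(-54087 + 113716)/(-330815 - 341223) = 59629/(-672038) = 59629*(-1/672038) = -59629/672038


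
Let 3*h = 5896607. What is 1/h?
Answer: 3/5896607 ≈ 5.0877e-7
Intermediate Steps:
h = 5896607/3 (h = (⅓)*5896607 = 5896607/3 ≈ 1.9655e+6)
1/h = 1/(5896607/3) = 3/5896607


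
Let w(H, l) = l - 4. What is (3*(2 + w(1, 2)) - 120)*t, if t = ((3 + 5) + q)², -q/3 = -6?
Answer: -81120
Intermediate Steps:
q = 18 (q = -3*(-6) = 18)
w(H, l) = -4 + l
t = 676 (t = ((3 + 5) + 18)² = (8 + 18)² = 26² = 676)
(3*(2 + w(1, 2)) - 120)*t = (3*(2 + (-4 + 2)) - 120)*676 = (3*(2 - 2) - 120)*676 = (3*0 - 120)*676 = (0 - 120)*676 = -120*676 = -81120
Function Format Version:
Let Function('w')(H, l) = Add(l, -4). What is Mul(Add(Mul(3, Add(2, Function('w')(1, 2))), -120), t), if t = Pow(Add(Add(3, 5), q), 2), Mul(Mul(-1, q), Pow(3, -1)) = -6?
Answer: -81120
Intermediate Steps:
q = 18 (q = Mul(-3, -6) = 18)
Function('w')(H, l) = Add(-4, l)
t = 676 (t = Pow(Add(Add(3, 5), 18), 2) = Pow(Add(8, 18), 2) = Pow(26, 2) = 676)
Mul(Add(Mul(3, Add(2, Function('w')(1, 2))), -120), t) = Mul(Add(Mul(3, Add(2, Add(-4, 2))), -120), 676) = Mul(Add(Mul(3, Add(2, -2)), -120), 676) = Mul(Add(Mul(3, 0), -120), 676) = Mul(Add(0, -120), 676) = Mul(-120, 676) = -81120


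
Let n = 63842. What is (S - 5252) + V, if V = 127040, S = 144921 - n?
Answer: 202867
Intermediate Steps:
S = 81079 (S = 144921 - 1*63842 = 144921 - 63842 = 81079)
(S - 5252) + V = (81079 - 5252) + 127040 = 75827 + 127040 = 202867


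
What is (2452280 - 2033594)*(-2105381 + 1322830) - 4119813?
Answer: -327647267799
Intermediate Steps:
(2452280 - 2033594)*(-2105381 + 1322830) - 4119813 = 418686*(-782551) - 4119813 = -327643147986 - 4119813 = -327647267799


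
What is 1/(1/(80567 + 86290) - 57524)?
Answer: -166857/9598282067 ≈ -1.7384e-5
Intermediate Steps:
1/(1/(80567 + 86290) - 57524) = 1/(1/166857 - 57524) = 1/(-9598282067/166857) = -166857/9598282067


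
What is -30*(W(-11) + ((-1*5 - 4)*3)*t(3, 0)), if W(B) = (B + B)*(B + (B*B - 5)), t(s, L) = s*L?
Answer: 69300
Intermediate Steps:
t(s, L) = L*s
W(B) = 2*B*(-5 + B + B²) (W(B) = (2*B)*(B + (B² - 5)) = (2*B)*(B + (-5 + B²)) = (2*B)*(-5 + B + B²) = 2*B*(-5 + B + B²))
-30*(W(-11) + ((-1*5 - 4)*3)*t(3, 0)) = -30*(2*(-11)*(-5 - 11 + (-11)²) + ((-1*5 - 4)*3)*(0*3)) = -30*(2*(-11)*(-5 - 11 + 121) + ((-5 - 4)*3)*0) = -30*(2*(-11)*105 - 9*3*0) = -30*(-2310 - 27*0) = -30*(-2310 + 0) = -30*(-2310) = 69300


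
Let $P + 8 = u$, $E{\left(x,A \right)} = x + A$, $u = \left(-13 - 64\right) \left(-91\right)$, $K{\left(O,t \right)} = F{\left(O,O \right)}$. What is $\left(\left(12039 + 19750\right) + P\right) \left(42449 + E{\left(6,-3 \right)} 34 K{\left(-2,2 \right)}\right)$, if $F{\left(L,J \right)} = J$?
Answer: $1638599060$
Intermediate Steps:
$K{\left(O,t \right)} = O$
$u = 7007$ ($u = \left(-77\right) \left(-91\right) = 7007$)
$E{\left(x,A \right)} = A + x$
$P = 6999$ ($P = -8 + 7007 = 6999$)
$\left(\left(12039 + 19750\right) + P\right) \left(42449 + E{\left(6,-3 \right)} 34 K{\left(-2,2 \right)}\right) = \left(\left(12039 + 19750\right) + 6999\right) \left(42449 + \left(-3 + 6\right) 34 \left(-2\right)\right) = \left(31789 + 6999\right) \left(42449 + 3 \cdot 34 \left(-2\right)\right) = 38788 \left(42449 + 102 \left(-2\right)\right) = 38788 \left(42449 - 204\right) = 38788 \cdot 42245 = 1638599060$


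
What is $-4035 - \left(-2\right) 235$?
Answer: $-3565$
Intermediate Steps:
$-4035 - \left(-2\right) 235 = -4035 - -470 = -4035 + 470 = -3565$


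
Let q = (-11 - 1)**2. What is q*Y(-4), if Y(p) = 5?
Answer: 720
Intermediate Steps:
q = 144 (q = (-12)**2 = 144)
q*Y(-4) = 144*5 = 720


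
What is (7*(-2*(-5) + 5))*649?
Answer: 68145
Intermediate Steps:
(7*(-2*(-5) + 5))*649 = (7*(10 + 5))*649 = (7*15)*649 = 105*649 = 68145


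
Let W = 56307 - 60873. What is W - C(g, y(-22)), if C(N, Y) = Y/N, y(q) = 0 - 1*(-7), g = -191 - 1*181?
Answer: -1698545/372 ≈ -4566.0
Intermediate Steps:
g = -372 (g = -191 - 181 = -372)
W = -4566
y(q) = 7 (y(q) = 0 + 7 = 7)
W - C(g, y(-22)) = -4566 - 7/(-372) = -4566 - 7*(-1)/372 = -4566 - 1*(-7/372) = -4566 + 7/372 = -1698545/372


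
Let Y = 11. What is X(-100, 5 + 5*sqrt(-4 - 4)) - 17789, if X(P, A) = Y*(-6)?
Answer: -17855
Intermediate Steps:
X(P, A) = -66 (X(P, A) = 11*(-6) = -66)
X(-100, 5 + 5*sqrt(-4 - 4)) - 17789 = -66 - 17789 = -17855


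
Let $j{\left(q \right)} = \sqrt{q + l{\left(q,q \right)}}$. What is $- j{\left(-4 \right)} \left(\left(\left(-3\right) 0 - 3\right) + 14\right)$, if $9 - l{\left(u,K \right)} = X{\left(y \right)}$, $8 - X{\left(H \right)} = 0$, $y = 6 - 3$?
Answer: $- 11 i \sqrt{3} \approx - 19.053 i$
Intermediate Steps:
$y = 3$
$X{\left(H \right)} = 8$ ($X{\left(H \right)} = 8 - 0 = 8 + 0 = 8$)
$l{\left(u,K \right)} = 1$ ($l{\left(u,K \right)} = 9 - 8 = 1$)
$j{\left(q \right)} = \sqrt{1 + q}$ ($j{\left(q \right)} = \sqrt{q + 1} = \sqrt{1 + q}$)
$- j{\left(-4 \right)} \left(\left(\left(-3\right) 0 - 3\right) + 14\right) = - \sqrt{1 - 4} \left(\left(\left(-3\right) 0 - 3\right) + 14\right) = - \sqrt{-3} \left(\left(0 - 3\right) + 14\right) = - i \sqrt{3} \left(-3 + 14\right) = - i \sqrt{3} \cdot 11 = - 11 i \sqrt{3}$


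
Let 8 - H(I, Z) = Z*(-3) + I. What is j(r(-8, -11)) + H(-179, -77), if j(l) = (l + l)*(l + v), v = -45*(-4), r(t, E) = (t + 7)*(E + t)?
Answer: 7518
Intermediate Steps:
r(t, E) = (7 + t)*(E + t)
v = 180
j(l) = 2*l*(180 + l) (j(l) = (l + l)*(l + 180) = (2*l)*(180 + l) = 2*l*(180 + l))
H(I, Z) = 8 - I + 3*Z (H(I, Z) = 8 - (Z*(-3) + I) = 8 - (-3*Z + I) = 8 - (I - 3*Z) = 8 + (-I + 3*Z) = 8 - I + 3*Z)
j(r(-8, -11)) + H(-179, -77) = 2*((-8)**2 + 7*(-11) + 7*(-8) - 11*(-8))*(180 + ((-8)**2 + 7*(-11) + 7*(-8) - 11*(-8))) + (8 - 1*(-179) + 3*(-77)) = 2*(64 - 77 - 56 + 88)*(180 + (64 - 77 - 56 + 88)) + (8 + 179 - 231) = 2*19*(180 + 19) - 44 = 2*19*199 - 44 = 7562 - 44 = 7518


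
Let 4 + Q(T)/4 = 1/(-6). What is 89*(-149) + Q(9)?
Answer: -39833/3 ≈ -13278.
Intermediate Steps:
Q(T) = -50/3 (Q(T) = -16 + 4/(-6) = -16 + 4*(-⅙) = -16 - ⅔ = -50/3)
89*(-149) + Q(9) = 89*(-149) - 50/3 = -13261 - 50/3 = -39833/3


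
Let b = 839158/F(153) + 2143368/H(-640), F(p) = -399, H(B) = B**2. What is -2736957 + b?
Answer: -55955605150721/20428800 ≈ -2.7391e+6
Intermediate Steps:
b = -42857989121/20428800 (b = 839158/(-399) + 2143368/((-640)**2) = 839158*(-1/399) + 2143368/409600 = -839158/399 + 2143368*(1/409600) = -839158/399 + 267921/51200 = -42857989121/20428800 ≈ -2097.9)
-2736957 + b = -2736957 - 42857989121/20428800 = -55955605150721/20428800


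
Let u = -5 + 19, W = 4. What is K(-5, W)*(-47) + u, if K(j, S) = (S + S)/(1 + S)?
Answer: -306/5 ≈ -61.200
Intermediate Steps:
K(j, S) = 2*S/(1 + S) (K(j, S) = (2*S)/(1 + S) = 2*S/(1 + S))
u = 14
K(-5, W)*(-47) + u = (2*4/(1 + 4))*(-47) + 14 = (2*4/5)*(-47) + 14 = (2*4*(⅕))*(-47) + 14 = (8/5)*(-47) + 14 = -376/5 + 14 = -306/5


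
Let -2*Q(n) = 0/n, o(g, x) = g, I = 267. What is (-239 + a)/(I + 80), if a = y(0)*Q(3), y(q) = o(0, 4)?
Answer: -239/347 ≈ -0.68876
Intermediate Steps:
y(q) = 0
Q(n) = 0 (Q(n) = -0/n = -1/2*0 = 0)
a = 0 (a = 0*0 = 0)
(-239 + a)/(I + 80) = (-239 + 0)/(267 + 80) = -239/347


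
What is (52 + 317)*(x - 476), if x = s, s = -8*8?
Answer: -199260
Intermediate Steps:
s = -64
x = -64
(52 + 317)*(x - 476) = (52 + 317)*(-64 - 476) = 369*(-540) = -199260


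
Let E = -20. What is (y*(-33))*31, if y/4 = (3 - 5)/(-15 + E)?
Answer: -8184/35 ≈ -233.83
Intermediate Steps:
y = 8/35 (y = 4*((3 - 5)/(-15 - 20)) = 4*(-2/(-35)) = 4*(-2*(-1/35)) = 4*(2/35) = 8/35 ≈ 0.22857)
(y*(-33))*31 = ((8/35)*(-33))*31 = -264/35*31 = -8184/35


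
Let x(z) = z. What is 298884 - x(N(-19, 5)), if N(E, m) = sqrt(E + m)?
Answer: 298884 - I*sqrt(14) ≈ 2.9888e+5 - 3.7417*I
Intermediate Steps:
298884 - x(N(-19, 5)) = 298884 - sqrt(-19 + 5) = 298884 - sqrt(-14) = 298884 - I*sqrt(14)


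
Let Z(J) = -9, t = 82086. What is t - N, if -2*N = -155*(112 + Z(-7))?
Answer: 148207/2 ≈ 74104.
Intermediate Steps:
N = 15965/2 (N = -(-155)*(112 - 9)/2 = -(-155)*103/2 = -½*(-15965) = 15965/2 ≈ 7982.5)
t - N = 82086 - 1*15965/2 = 82086 - 15965/2 = 148207/2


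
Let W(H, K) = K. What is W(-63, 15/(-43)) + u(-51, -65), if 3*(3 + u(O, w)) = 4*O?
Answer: -3068/43 ≈ -71.349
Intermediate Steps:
u(O, w) = -3 + 4*O/3 (u(O, w) = -3 + (4*O)/3 = -3 + 4*O/3)
W(-63, 15/(-43)) + u(-51, -65) = 15/(-43) + (-3 + (4/3)*(-51)) = 15*(-1/43) + (-3 - 68) = -15/43 - 71 = -3068/43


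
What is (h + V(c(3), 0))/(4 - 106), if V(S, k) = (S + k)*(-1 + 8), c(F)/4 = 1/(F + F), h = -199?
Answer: 583/306 ≈ 1.9052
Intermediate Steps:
c(F) = 2/F (c(F) = 4/(F + F) = 4/((2*F)) = 4*(1/(2*F)) = 2/F)
V(S, k) = 7*S + 7*k (V(S, k) = (S + k)*7 = 7*S + 7*k)
(h + V(c(3), 0))/(4 - 106) = (-199 + (7*(2/3) + 7*0))/(4 - 106) = (-199 + (7*(2*(1/3)) + 0))/(-102) = (-199 + (7*(2/3) + 0))*(-1/102) = (-199 + (14/3 + 0))*(-1/102) = (-199 + 14/3)*(-1/102) = -583/3*(-1/102) = 583/306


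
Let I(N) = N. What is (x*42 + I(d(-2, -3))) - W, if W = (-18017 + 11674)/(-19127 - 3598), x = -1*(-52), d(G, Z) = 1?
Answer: 49647782/22725 ≈ 2184.7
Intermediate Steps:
x = 52
W = 6343/22725 (W = -6343/(-22725) = -6343*(-1/22725) = 6343/22725 ≈ 0.27912)
(x*42 + I(d(-2, -3))) - W = (52*42 + 1) - 1*6343/22725 = (2184 + 1) - 6343/22725 = 2185 - 6343/22725 = 49647782/22725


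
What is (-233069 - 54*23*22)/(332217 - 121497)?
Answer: -260393/210720 ≈ -1.2357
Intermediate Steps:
(-233069 - 54*23*22)/(332217 - 121497) = (-233069 - 1242*22)/210720 = (-233069 - 27324)*(1/210720) = -260393*1/210720 = -260393/210720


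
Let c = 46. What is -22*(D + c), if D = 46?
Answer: -2024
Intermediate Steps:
-22*(D + c) = -22*(46 + 46) = -22*92 = -2024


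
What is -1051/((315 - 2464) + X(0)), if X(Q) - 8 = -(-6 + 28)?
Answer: 1051/2163 ≈ 0.48590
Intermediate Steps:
X(Q) = -14 (X(Q) = 8 - (-6 + 28) = 8 - 1*22 = 8 - 22 = -14)
-1051/((315 - 2464) + X(0)) = -1051/((315 - 2464) - 14) = -1051/(-2149 - 14) = -1051/(-2163) = -1051*(-1/2163) = 1051/2163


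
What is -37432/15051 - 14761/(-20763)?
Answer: -185010935/104167971 ≈ -1.7761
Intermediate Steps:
-37432/15051 - 14761/(-20763) = -37432*1/15051 - 14761*(-1/20763) = -37432/15051 + 14761/20763 = -185010935/104167971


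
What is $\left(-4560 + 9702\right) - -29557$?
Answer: $34699$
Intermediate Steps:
$\left(-4560 + 9702\right) - -29557 = 5142 + 29557 = 34699$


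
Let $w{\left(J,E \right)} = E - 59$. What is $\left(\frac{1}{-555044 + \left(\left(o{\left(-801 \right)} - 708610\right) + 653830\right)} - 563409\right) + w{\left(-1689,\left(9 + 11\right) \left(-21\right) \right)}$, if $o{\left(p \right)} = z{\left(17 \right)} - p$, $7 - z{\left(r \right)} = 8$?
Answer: $- \frac{343421325313}{609024} \approx -5.6389 \cdot 10^{5}$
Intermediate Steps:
$z{\left(r \right)} = -1$ ($z{\left(r \right)} = 7 - 8 = -1$)
$w{\left(J,E \right)} = -59 + E$
$o{\left(p \right)} = -1 - p$
$\left(\frac{1}{-555044 + \left(\left(o{\left(-801 \right)} - 708610\right) + 653830\right)} - 563409\right) + w{\left(-1689,\left(9 + 11\right) \left(-21\right) \right)} = \left(\frac{1}{-555044 + \left(\left(\left(-1 - -801\right) - 708610\right) + 653830\right)} - 563409\right) + \left(-59 + \left(9 + 11\right) \left(-21\right)\right) = \left(\frac{1}{-555044 + \left(\left(\left(-1 + 801\right) - 708610\right) + 653830\right)} - 563409\right) + \left(-59 + 20 \left(-21\right)\right) = \left(\frac{1}{-555044 + \left(\left(800 - 708610\right) + 653830\right)} - 563409\right) - 479 = \left(\frac{1}{-555044 + \left(-707810 + 653830\right)} - 563409\right) - 479 = \left(\frac{1}{-555044 - 53980} - 563409\right) - 479 = \left(\frac{1}{-609024} - 563409\right) - 479 = \left(- \frac{1}{609024} - 563409\right) - 479 = - \frac{343129602817}{609024} - 479 = - \frac{343421325313}{609024}$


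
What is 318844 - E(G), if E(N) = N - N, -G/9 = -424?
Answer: 318844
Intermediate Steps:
G = 3816 (G = -9*(-424) = 3816)
E(N) = 0
318844 - E(G) = 318844 - 1*0 = 318844 + 0 = 318844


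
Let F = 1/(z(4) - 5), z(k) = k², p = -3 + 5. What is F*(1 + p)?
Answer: 3/11 ≈ 0.27273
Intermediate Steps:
p = 2
F = 1/11 (F = 1/(4² - 5) = 1/(16 - 5) = 1/11 ≈ 0.090909)
F*(1 + p) = (1 + 2)/11 = (1/11)*3 = 3/11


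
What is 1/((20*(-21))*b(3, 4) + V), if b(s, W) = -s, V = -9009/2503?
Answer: 2503/3144771 ≈ 0.00079592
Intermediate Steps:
V = -9009/2503 (V = -9009*1/2503 = -9009/2503 ≈ -3.5993)
1/((20*(-21))*b(3, 4) + V) = 1/((20*(-21))*(-1*3) - 9009/2503) = 1/(-420*(-3) - 9009/2503) = 1/(1260 - 9009/2503) = 1/(3144771/2503) = 2503/3144771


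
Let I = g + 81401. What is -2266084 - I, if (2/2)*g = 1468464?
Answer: -3815949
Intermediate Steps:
g = 1468464
I = 1549865 (I = 1468464 + 81401 = 1549865)
-2266084 - I = -2266084 - 1*1549865 = -2266084 - 1549865 = -3815949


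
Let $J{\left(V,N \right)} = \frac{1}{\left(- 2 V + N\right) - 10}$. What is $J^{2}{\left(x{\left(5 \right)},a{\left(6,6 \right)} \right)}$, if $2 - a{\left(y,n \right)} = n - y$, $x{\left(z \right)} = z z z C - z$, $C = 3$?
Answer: $\frac{1}{559504} \approx 1.7873 \cdot 10^{-6}$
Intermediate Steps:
$x{\left(z \right)} = - z + 3 z^{3}$ ($x{\left(z \right)} = z z z 3 - z = z^{2} z 3 - z = z^{3} \cdot 3 - z = 3 z^{3} - z = - z + 3 z^{3}$)
$a{\left(y,n \right)} = 2 + y - n$ ($a{\left(y,n \right)} = 2 - \left(n - y\right) = 2 + y - n$)
$J{\left(V,N \right)} = \frac{1}{-10 + N - 2 V}$ ($J{\left(V,N \right)} = \frac{1}{\left(N - 2 V\right) - 10} = \frac{1}{-10 + N - 2 V}$)
$J^{2}{\left(x{\left(5 \right)},a{\left(6,6 \right)} \right)} = \left(\frac{1}{-10 + \left(2 + 6 - 6\right) - 2 \left(\left(-1\right) 5 + 3 \cdot 5^{3}\right)}\right)^{2} = \left(\frac{1}{-10 + \left(2 + 6 - 6\right) - 2 \left(-5 + 3 \cdot 125\right)}\right)^{2} = \left(\frac{1}{-10 + 2 - 2 \left(-5 + 375\right)}\right)^{2} = \left(\frac{1}{-10 + 2 - 740}\right)^{2} = \left(\frac{1}{-748}\right)^{2} = \left(- \frac{1}{748}\right)^{2} = \frac{1}{559504}$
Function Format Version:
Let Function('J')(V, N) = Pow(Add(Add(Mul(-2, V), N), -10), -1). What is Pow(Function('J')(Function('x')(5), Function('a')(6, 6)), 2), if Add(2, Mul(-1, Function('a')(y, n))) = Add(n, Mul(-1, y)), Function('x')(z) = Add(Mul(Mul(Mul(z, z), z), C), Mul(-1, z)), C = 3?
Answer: Rational(1, 559504) ≈ 1.7873e-6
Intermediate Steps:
Function('x')(z) = Add(Mul(-1, z), Mul(3, Pow(z, 3))) (Function('x')(z) = Add(Mul(Mul(Mul(z, z), z), 3), Mul(-1, z)) = Add(Mul(Mul(Pow(z, 2), z), 3), Mul(-1, z)) = Add(Mul(Pow(z, 3), 3), Mul(-1, z)) = Add(Mul(3, Pow(z, 3)), Mul(-1, z)) = Add(Mul(-1, z), Mul(3, Pow(z, 3))))
Function('a')(y, n) = Add(2, y, Mul(-1, n)) (Function('a')(y, n) = Add(2, Mul(-1, Add(n, Mul(-1, y)))) = Add(2, Add(y, Mul(-1, n))) = Add(2, y, Mul(-1, n)))
Function('J')(V, N) = Pow(Add(-10, N, Mul(-2, V)), -1) (Function('J')(V, N) = Pow(Add(Add(N, Mul(-2, V)), -10), -1) = Pow(Add(-10, N, Mul(-2, V)), -1))
Pow(Function('J')(Function('x')(5), Function('a')(6, 6)), 2) = Pow(Pow(Add(-10, Add(2, 6, Mul(-1, 6)), Mul(-2, Add(Mul(-1, 5), Mul(3, Pow(5, 3))))), -1), 2) = Pow(Pow(Add(-10, Add(2, 6, -6), Mul(-2, Add(-5, Mul(3, 125)))), -1), 2) = Pow(Pow(Add(-10, 2, Mul(-2, Add(-5, 375))), -1), 2) = Pow(Pow(Add(-10, 2, Mul(-2, 370)), -1), 2) = Pow(Pow(Add(-10, 2, -740), -1), 2) = Pow(Pow(-748, -1), 2) = Pow(Rational(-1, 748), 2) = Rational(1, 559504)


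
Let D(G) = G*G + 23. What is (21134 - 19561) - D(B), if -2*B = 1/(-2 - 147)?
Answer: 137646199/88804 ≈ 1550.0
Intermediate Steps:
B = 1/298 (B = -1/(2*(-2 - 147)) = -½/(-149) = -½*(-1/149) = 1/298 ≈ 0.0033557)
D(G) = 23 + G² (D(G) = G² + 23 = 23 + G²)
(21134 - 19561) - D(B) = (21134 - 19561) - (23 + (1/298)²) = 1573 - (23 + 1/88804) = 1573 - 1*2042493/88804 = 1573 - 2042493/88804 = 137646199/88804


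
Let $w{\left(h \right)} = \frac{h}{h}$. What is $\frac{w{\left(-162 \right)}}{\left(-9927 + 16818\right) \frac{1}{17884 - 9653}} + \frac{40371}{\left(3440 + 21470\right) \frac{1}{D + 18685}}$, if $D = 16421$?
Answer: $\frac{4883286752338}{85827405} \approx 56897.0$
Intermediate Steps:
$w{\left(h \right)} = 1$
$\frac{w{\left(-162 \right)}}{\left(-9927 + 16818\right) \frac{1}{17884 - 9653}} + \frac{40371}{\left(3440 + 21470\right) \frac{1}{D + 18685}} = 1 \frac{1}{\left(-9927 + 16818\right) \frac{1}{17884 - 9653}} + \frac{40371}{\left(3440 + 21470\right) \frac{1}{16421 + 18685}} = 1 \frac{1}{6891 \cdot \frac{1}{8231}} + \frac{40371}{24910 \cdot \frac{1}{35106}} = 1 \frac{1}{\frac{6891}{8231}} + \frac{40371}{\frac{12455}{17553}} = 1 \cdot \frac{8231}{6891} + 40371 \cdot \frac{17553}{12455} = \frac{8231}{6891} + \frac{708632163}{12455} = \frac{4883286752338}{85827405}$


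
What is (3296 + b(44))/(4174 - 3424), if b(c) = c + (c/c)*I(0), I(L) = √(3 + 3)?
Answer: 334/75 + √6/750 ≈ 4.4566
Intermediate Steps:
I(L) = √6
b(c) = c + √6 (b(c) = c + (c/c)*√6 = c + 1*√6 = c + √6)
(3296 + b(44))/(4174 - 3424) = (3296 + (44 + √6))/(4174 - 3424) = (3340 + √6)/750 = (3340 + √6)*(1/750) = 334/75 + √6/750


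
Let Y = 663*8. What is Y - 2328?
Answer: 2976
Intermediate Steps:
Y = 5304
Y - 2328 = 5304 - 2328 = 2976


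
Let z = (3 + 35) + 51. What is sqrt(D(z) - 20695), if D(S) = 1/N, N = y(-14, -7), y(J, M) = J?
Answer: I*sqrt(4056234)/14 ≈ 143.86*I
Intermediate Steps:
z = 89 (z = 38 + 51 = 89)
N = -14
D(S) = -1/14 (D(S) = 1/(-14) = -1/14)
sqrt(D(z) - 20695) = sqrt(-1/14 - 20695) = sqrt(-289731/14) = I*sqrt(4056234)/14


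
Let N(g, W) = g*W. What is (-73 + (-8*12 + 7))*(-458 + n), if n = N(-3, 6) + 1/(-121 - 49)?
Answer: 6554601/85 ≈ 77113.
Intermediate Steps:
N(g, W) = W*g
n = -3061/170 (n = 6*(-3) + 1/(-121 - 49) = -18 + 1/(-170) = -18 - 1/170 = -3061/170 ≈ -18.006)
(-73 + (-8*12 + 7))*(-458 + n) = (-73 + (-8*12 + 7))*(-458 - 3061/170) = (-73 + (-96 + 7))*(-80921/170) = (-73 - 89)*(-80921/170) = -162*(-80921/170) = 6554601/85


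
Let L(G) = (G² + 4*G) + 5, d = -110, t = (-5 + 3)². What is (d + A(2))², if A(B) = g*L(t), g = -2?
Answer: 33856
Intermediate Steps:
t = 4 (t = (-2)² = 4)
L(G) = 5 + G² + 4*G
A(B) = -74 (A(B) = -2*(5 + 4² + 4*4) = -2*(5 + 16 + 16) = -2*37 = -74)
(d + A(2))² = (-110 - 74)² = (-184)² = 33856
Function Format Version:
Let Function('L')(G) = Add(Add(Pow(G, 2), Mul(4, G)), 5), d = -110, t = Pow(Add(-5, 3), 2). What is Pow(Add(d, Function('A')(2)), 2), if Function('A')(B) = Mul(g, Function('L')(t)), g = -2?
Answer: 33856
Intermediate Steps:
t = 4 (t = Pow(-2, 2) = 4)
Function('L')(G) = Add(5, Pow(G, 2), Mul(4, G))
Function('A')(B) = -74 (Function('A')(B) = Mul(-2, Add(5, Pow(4, 2), Mul(4, 4))) = Mul(-2, Add(5, 16, 16)) = Mul(-2, 37) = -74)
Pow(Add(d, Function('A')(2)), 2) = Pow(Add(-110, -74), 2) = Pow(-184, 2) = 33856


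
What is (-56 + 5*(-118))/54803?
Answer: -646/54803 ≈ -0.011788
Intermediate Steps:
(-56 + 5*(-118))/54803 = (-56 - 590)*(1/54803) = -646*1/54803 = -646/54803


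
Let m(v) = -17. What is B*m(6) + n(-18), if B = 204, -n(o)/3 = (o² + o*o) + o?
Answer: -5358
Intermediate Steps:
n(o) = -6*o² - 3*o (n(o) = -3*((o² + o*o) + o) = -3*((o² + o²) + o) = -3*(2*o² + o) = -3*(o + 2*o²) = -6*o² - 3*o)
B*m(6) + n(-18) = 204*(-17) - 3*(-18)*(1 + 2*(-18)) = -3468 - 3*(-18)*(1 - 36) = -3468 - 3*(-18)*(-35) = -3468 - 1890 = -5358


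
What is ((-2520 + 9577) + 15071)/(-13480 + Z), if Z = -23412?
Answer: -5532/9223 ≈ -0.59980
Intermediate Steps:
((-2520 + 9577) + 15071)/(-13480 + Z) = ((-2520 + 9577) + 15071)/(-13480 - 23412) = (7057 + 15071)/(-36892) = 22128*(-1/36892) = -5532/9223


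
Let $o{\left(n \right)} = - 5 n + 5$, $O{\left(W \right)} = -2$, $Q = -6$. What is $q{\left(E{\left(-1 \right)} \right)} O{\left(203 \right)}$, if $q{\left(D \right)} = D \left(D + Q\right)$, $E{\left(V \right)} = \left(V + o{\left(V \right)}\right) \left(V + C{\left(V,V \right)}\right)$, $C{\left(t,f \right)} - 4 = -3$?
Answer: $0$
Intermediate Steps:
$C{\left(t,f \right)} = 1$ ($C{\left(t,f \right)} = 4 - 3 = 1$)
$o{\left(n \right)} = 5 - 5 n$
$E{\left(V \right)} = \left(1 + V\right) \left(5 - 4 V\right)$ ($E{\left(V \right)} = \left(V - \left(-5 + 5 V\right)\right) \left(V + 1\right) = \left(5 - 4 V\right) \left(1 + V\right) = \left(1 + V\right) \left(5 - 4 V\right)$)
$q{\left(D \right)} = D \left(-6 + D\right)$ ($q{\left(D \right)} = D \left(D - 6\right) = D \left(-6 + D\right)$)
$q{\left(E{\left(-1 \right)} \right)} O{\left(203 \right)} = \left(5 - 1 - 4 \left(-1\right)^{2}\right) \left(-6 - \left(-4 + 4\right)\right) \left(-2\right) = \left(5 - 1 - 4\right) \left(-6 - 0\right) \left(-2\right) = 0 \left(-6 + 0\right) \left(-2\right) = 0 \left(-6\right) \left(-2\right) = 0 \left(-2\right) = 0$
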